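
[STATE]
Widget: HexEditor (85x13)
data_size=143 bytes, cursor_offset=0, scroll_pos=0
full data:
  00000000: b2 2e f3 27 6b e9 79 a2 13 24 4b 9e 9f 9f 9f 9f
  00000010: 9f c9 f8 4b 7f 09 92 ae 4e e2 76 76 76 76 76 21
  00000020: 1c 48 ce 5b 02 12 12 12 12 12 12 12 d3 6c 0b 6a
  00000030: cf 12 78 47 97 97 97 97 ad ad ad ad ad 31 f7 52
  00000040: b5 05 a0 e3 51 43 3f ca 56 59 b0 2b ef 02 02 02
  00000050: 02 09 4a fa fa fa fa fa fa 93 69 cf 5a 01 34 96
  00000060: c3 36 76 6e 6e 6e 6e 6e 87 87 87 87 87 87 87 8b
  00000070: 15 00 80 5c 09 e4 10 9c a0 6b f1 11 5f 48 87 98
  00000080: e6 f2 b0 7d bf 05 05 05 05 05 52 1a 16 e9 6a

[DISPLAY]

00000000  B2 2e f3 27 6b e9 79 a2  13 24 4b 9e 9f 9f 9f 9f  |...'k.y..$K.....|       
00000010  9f c9 f8 4b 7f 09 92 ae  4e e2 76 76 76 76 76 21  |...K....N.vvvvv!|       
00000020  1c 48 ce 5b 02 12 12 12  12 12 12 12 d3 6c 0b 6a  |.H.[.........l.j|       
00000030  cf 12 78 47 97 97 97 97  ad ad ad ad ad 31 f7 52  |..xG.........1.R|       
00000040  b5 05 a0 e3 51 43 3f ca  56 59 b0 2b ef 02 02 02  |....QC?.VY.+....|       
00000050  02 09 4a fa fa fa fa fa  fa 93 69 cf 5a 01 34 96  |..J.......i.Z.4.|       
00000060  c3 36 76 6e 6e 6e 6e 6e  87 87 87 87 87 87 87 8b  |.6vnnnnn........|       
00000070  15 00 80 5c 09 e4 10 9c  a0 6b f1 11 5f 48 87 98  |...\.....k.._H..|       
00000080  e6 f2 b0 7d bf 05 05 05  05 05 52 1a 16 e9 6a     |...}......R...j |       
                                                                                     
                                                                                     
                                                                                     
                                                                                     


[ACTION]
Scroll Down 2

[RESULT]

00000020  1c 48 ce 5b 02 12 12 12  12 12 12 12 d3 6c 0b 6a  |.H.[.........l.j|       
00000030  cf 12 78 47 97 97 97 97  ad ad ad ad ad 31 f7 52  |..xG.........1.R|       
00000040  b5 05 a0 e3 51 43 3f ca  56 59 b0 2b ef 02 02 02  |....QC?.VY.+....|       
00000050  02 09 4a fa fa fa fa fa  fa 93 69 cf 5a 01 34 96  |..J.......i.Z.4.|       
00000060  c3 36 76 6e 6e 6e 6e 6e  87 87 87 87 87 87 87 8b  |.6vnnnnn........|       
00000070  15 00 80 5c 09 e4 10 9c  a0 6b f1 11 5f 48 87 98  |...\.....k.._H..|       
00000080  e6 f2 b0 7d bf 05 05 05  05 05 52 1a 16 e9 6a     |...}......R...j |       
                                                                                     
                                                                                     
                                                                                     
                                                                                     
                                                                                     
                                                                                     


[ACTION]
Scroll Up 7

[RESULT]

00000000  B2 2e f3 27 6b e9 79 a2  13 24 4b 9e 9f 9f 9f 9f  |...'k.y..$K.....|       
00000010  9f c9 f8 4b 7f 09 92 ae  4e e2 76 76 76 76 76 21  |...K....N.vvvvv!|       
00000020  1c 48 ce 5b 02 12 12 12  12 12 12 12 d3 6c 0b 6a  |.H.[.........l.j|       
00000030  cf 12 78 47 97 97 97 97  ad ad ad ad ad 31 f7 52  |..xG.........1.R|       
00000040  b5 05 a0 e3 51 43 3f ca  56 59 b0 2b ef 02 02 02  |....QC?.VY.+....|       
00000050  02 09 4a fa fa fa fa fa  fa 93 69 cf 5a 01 34 96  |..J.......i.Z.4.|       
00000060  c3 36 76 6e 6e 6e 6e 6e  87 87 87 87 87 87 87 8b  |.6vnnnnn........|       
00000070  15 00 80 5c 09 e4 10 9c  a0 6b f1 11 5f 48 87 98  |...\.....k.._H..|       
00000080  e6 f2 b0 7d bf 05 05 05  05 05 52 1a 16 e9 6a     |...}......R...j |       
                                                                                     
                                                                                     
                                                                                     
                                                                                     


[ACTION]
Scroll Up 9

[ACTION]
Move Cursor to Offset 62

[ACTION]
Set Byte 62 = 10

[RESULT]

00000000  b2 2e f3 27 6b e9 79 a2  13 24 4b 9e 9f 9f 9f 9f  |...'k.y..$K.....|       
00000010  9f c9 f8 4b 7f 09 92 ae  4e e2 76 76 76 76 76 21  |...K....N.vvvvv!|       
00000020  1c 48 ce 5b 02 12 12 12  12 12 12 12 d3 6c 0b 6a  |.H.[.........l.j|       
00000030  cf 12 78 47 97 97 97 97  ad ad ad ad ad 31 10 52  |..xG.........1.R|       
00000040  b5 05 a0 e3 51 43 3f ca  56 59 b0 2b ef 02 02 02  |....QC?.VY.+....|       
00000050  02 09 4a fa fa fa fa fa  fa 93 69 cf 5a 01 34 96  |..J.......i.Z.4.|       
00000060  c3 36 76 6e 6e 6e 6e 6e  87 87 87 87 87 87 87 8b  |.6vnnnnn........|       
00000070  15 00 80 5c 09 e4 10 9c  a0 6b f1 11 5f 48 87 98  |...\.....k.._H..|       
00000080  e6 f2 b0 7d bf 05 05 05  05 05 52 1a 16 e9 6a     |...}......R...j |       
                                                                                     
                                                                                     
                                                                                     
                                                                                     


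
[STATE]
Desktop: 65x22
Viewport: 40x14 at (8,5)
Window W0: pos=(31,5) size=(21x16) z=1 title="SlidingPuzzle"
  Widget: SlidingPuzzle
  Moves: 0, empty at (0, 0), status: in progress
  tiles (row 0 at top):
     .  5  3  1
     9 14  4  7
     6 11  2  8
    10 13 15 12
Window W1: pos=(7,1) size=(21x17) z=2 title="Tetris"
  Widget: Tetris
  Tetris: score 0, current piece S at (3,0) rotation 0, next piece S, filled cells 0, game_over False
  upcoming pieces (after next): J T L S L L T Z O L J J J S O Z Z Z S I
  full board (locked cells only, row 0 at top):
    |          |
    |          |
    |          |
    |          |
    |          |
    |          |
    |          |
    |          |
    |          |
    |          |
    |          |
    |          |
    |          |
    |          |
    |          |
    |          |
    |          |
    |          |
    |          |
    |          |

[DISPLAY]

          │ ░░     ┃   ┏━━━━━━━━━━━━━━━━
          │░░      ┃   ┃ SlidingPuzzle  
          │        ┃   ┠────────────────
          │        ┃   ┃┌────┬────┬────┬
          │        ┃   ┃│    │  5 │  3 │
          │Score:  ┃   ┃├────┼────┼────┼
          │0       ┃   ┃│  9 │ 14 │  4 │
          │        ┃   ┃├────┼────┼────┼
          │        ┃   ┃│  6 │ 11 │  2 │
          │        ┃   ┃├────┼────┼────┼
          │        ┃   ┃│ 10 │ 13 │ 15 │
          │        ┃   ┃└────┴────┴────┴
━━━━━━━━━━━━━━━━━━━┛   ┃Moves: 0        
                       ┃                


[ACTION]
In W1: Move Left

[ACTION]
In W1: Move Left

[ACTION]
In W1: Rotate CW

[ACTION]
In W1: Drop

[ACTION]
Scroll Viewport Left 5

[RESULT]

    ┃          │ ░░     ┃   ┏━━━━━━━━━━━
    ┃          │░░      ┃   ┃ SlidingPuz
    ┃          │        ┃   ┠───────────
    ┃          │        ┃   ┃┌────┬────┬
    ┃          │        ┃   ┃│    │  5 │
    ┃          │Score:  ┃   ┃├────┼────┼
    ┃          │0       ┃   ┃│  9 │ 14 │
    ┃          │        ┃   ┃├────┼────┼
    ┃          │        ┃   ┃│  6 │ 11 │
    ┃          │        ┃   ┃├────┼────┼
    ┃          │        ┃   ┃│ 10 │ 13 │
    ┃          │        ┃   ┃└────┴────┴
    ┗━━━━━━━━━━━━━━━━━━━┛   ┃Moves: 0   
                            ┃           


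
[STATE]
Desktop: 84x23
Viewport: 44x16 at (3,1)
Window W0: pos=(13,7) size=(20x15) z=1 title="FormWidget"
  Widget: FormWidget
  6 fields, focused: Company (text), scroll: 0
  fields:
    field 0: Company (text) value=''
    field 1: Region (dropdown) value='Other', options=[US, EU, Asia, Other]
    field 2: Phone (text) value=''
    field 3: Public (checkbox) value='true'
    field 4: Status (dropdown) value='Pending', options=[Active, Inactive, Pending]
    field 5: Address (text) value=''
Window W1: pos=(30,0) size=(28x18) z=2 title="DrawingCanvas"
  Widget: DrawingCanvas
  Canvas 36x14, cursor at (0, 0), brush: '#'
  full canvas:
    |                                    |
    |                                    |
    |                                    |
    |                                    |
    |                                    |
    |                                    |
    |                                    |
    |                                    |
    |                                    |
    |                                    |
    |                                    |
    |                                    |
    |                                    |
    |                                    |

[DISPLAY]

                           ┃ DrawingCanvas  
                           ┠────────────────
                           ┃+               
                           ┃                
                           ┃                
                           ┃                
          ┏━━━━━━━━━━━━━━━━┃                
          ┃ FormWidget     ┃                
          ┠────────────────┃                
          ┃> Company:    [ ┃                
          ┃  Region:     [O┃                
          ┃  Phone:      [ ┃                
          ┃  Public:     [x┃                
          ┃  Status:     [P┃                
          ┃  Address:    [ ┃                
          ┃                ┃                


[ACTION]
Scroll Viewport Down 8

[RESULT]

          ┏━━━━━━━━━━━━━━━━┃                
          ┃ FormWidget     ┃                
          ┠────────────────┃                
          ┃> Company:    [ ┃                
          ┃  Region:     [O┃                
          ┃  Phone:      [ ┃                
          ┃  Public:     [x┃                
          ┃  Status:     [P┃                
          ┃  Address:    [ ┃                
          ┃                ┃                
          ┃                ┗━━━━━━━━━━━━━━━━
          ┃                  ┃              
          ┃                  ┃              
          ┃                  ┃              
          ┗━━━━━━━━━━━━━━━━━━┛              
                                            


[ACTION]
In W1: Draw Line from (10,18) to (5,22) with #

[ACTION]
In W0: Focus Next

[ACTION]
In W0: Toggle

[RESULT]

          ┏━━━━━━━━━━━━━━━━┃                
          ┃ FormWidget     ┃                
          ┠────────────────┃                
          ┃  Company:    [ ┃                
          ┃> Region:     [O┃                
          ┃  Phone:      [ ┃                
          ┃  Public:     [x┃                
          ┃  Status:     [P┃                
          ┃  Address:    [ ┃                
          ┃                ┃                
          ┃                ┗━━━━━━━━━━━━━━━━
          ┃                  ┃              
          ┃                  ┃              
          ┃                  ┃              
          ┗━━━━━━━━━━━━━━━━━━┛              
                                            


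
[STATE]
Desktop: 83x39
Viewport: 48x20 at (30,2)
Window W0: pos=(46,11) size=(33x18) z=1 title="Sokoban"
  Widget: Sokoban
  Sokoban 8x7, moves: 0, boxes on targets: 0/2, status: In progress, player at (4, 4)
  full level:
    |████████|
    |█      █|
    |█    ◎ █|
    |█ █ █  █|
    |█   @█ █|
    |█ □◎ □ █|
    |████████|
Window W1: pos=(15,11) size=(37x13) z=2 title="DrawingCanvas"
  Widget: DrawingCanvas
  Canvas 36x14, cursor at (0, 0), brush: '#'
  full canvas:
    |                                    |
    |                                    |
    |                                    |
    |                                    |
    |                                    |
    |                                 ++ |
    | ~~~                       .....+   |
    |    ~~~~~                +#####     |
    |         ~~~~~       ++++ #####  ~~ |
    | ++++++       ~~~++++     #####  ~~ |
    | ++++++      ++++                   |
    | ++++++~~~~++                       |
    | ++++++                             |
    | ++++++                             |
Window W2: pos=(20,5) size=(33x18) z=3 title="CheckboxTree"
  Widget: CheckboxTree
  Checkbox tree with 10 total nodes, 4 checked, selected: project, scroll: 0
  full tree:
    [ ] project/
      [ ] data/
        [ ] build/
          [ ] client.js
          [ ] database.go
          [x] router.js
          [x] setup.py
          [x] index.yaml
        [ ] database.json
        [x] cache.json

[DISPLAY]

                                                
                                                
                                                
━━━━━━━━━━━━━━━━━━━━━━┓                         
Tree                  ┃                         
──────────────────────┨                         
ect/                  ┃                         
ta/                   ┃                         
build/                ┃                         
] client.js           ┃━━━━━━━━━━━━━━━━━━━━━━━━━
] database.go         ┃an                       
] router.js           ┃─────────────────────────
] setup.py            ┃██                       
] index.yaml          ┃ █                       
database.json         ┃ █                       
cache.json            ┃ █                       
                      ┃ █                       
                      ┃ █                       
                      ┃██                       
                      ┃ 0  0/2                  


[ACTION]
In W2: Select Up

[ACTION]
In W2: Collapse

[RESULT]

                                                
                                                
                                                
━━━━━━━━━━━━━━━━━━━━━━┓                         
Tree                  ┃                         
──────────────────────┨                         
ect/                  ┃                         
                      ┃                         
                      ┃                         
                      ┃━━━━━━━━━━━━━━━━━━━━━━━━━
                      ┃an                       
                      ┃─────────────────────────
                      ┃██                       
                      ┃ █                       
                      ┃ █                       
                      ┃ █                       
                      ┃ █                       
                      ┃ █                       
                      ┃██                       
                      ┃ 0  0/2                  


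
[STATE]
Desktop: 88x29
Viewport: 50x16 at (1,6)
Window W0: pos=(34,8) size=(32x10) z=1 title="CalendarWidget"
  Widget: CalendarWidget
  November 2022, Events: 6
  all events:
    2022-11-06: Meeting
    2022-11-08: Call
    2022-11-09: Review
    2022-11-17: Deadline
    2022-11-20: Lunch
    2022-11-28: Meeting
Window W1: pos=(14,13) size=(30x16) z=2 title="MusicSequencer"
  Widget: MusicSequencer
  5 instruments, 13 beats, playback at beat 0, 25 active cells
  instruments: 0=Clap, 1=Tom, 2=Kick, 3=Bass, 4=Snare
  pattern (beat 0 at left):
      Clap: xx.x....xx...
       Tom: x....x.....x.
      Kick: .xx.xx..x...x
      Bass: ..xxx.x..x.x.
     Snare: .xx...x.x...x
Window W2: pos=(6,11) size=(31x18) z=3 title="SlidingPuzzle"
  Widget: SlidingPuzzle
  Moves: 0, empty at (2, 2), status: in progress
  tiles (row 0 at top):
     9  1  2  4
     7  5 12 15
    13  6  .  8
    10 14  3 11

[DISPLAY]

                                                  
                                                  
                                 ┏━━━━━━━━━━━━━━━━
                                 ┃ CalendarWidget 
                                 ┠────────────────
     ┏━━━━━━━━━━━━━━━━━━━━━━━━━━━━━┓      November
     ┃ SlidingPuzzle               ┃ Tu We Th Fr S
     ┠─────────────────────────────┨━━━━━━┓ 3  4  
     ┃┌────┬────┬────┬────┐        ┃      ┃* 10 11
     ┃│  9 │  1 │  2 │  4 │        ┃──────┨17* 18 
     ┃├────┼────┼────┼────┤        ┃      ┃24 25 2
     ┃│  7 │  5 │ 12 │ 15 │        ┃      ┃━━━━━━━
     ┃├────┼────┼────┼────┤        ┃      ┃       
     ┃│ 13 │  6 │    │  8 │        ┃      ┃       
     ┃├────┼────┼────┼────┤        ┃      ┃       
     ┃│ 10 │ 14 │  3 │ 11 │        ┃      ┃       


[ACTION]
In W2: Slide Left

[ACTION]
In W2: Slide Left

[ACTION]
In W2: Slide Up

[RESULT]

                                                  
                                                  
                                 ┏━━━━━━━━━━━━━━━━
                                 ┃ CalendarWidget 
                                 ┠────────────────
     ┏━━━━━━━━━━━━━━━━━━━━━━━━━━━━━┓      November
     ┃ SlidingPuzzle               ┃ Tu We Th Fr S
     ┠─────────────────────────────┨━━━━━━┓ 3  4  
     ┃┌────┬────┬────┬────┐        ┃      ┃* 10 11
     ┃│  9 │  1 │  2 │  4 │        ┃──────┨17* 18 
     ┃├────┼────┼────┼────┤        ┃      ┃24 25 2
     ┃│  7 │  5 │ 12 │ 15 │        ┃      ┃━━━━━━━
     ┃├────┼────┼────┼────┤        ┃      ┃       
     ┃│ 13 │  6 │  8 │ 11 │        ┃      ┃       
     ┃├────┼────┼────┼────┤        ┃      ┃       
     ┃│ 10 │ 14 │  3 │    │        ┃      ┃       


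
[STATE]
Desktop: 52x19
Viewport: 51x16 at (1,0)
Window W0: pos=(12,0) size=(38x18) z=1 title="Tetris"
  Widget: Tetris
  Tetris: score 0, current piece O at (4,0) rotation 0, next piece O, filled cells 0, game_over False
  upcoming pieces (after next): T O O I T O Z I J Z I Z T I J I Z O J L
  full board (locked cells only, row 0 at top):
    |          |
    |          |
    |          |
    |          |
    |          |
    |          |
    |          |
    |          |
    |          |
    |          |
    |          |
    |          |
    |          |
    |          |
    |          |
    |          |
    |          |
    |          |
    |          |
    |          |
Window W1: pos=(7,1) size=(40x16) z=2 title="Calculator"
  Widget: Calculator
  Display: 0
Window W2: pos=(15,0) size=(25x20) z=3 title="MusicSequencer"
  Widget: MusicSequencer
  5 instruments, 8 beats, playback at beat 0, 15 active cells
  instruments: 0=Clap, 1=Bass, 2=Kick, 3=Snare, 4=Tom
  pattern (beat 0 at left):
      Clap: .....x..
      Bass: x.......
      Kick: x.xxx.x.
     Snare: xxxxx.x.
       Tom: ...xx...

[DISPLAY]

           ┏━━┏━━━━━━━━━━━━━━━━━━━━━━━┓━━━━━━━━━┓  
      ┏━━━━━━━┃ MusicSequencer        ┃━━━━━━┓  ┃  
      ┃ Calcul┠───────────────────────┨      ┃──┨  
      ┠───────┃      ▼1234567         ┃──────┨  ┃  
      ┃       ┃  Clap·····█··         ┃     0┃  ┃  
      ┃┌───┬──┃  Bass█·······         ┃      ┃  ┃  
      ┃│ 7 │ 8┃  Kick█·███·█·         ┃      ┃  ┃  
      ┃├───┼──┃ Snare█████·█·         ┃      ┃  ┃  
      ┃│ 4 │ 5┃   Tom···██···         ┃      ┃  ┃  
      ┃├───┼──┃                       ┃      ┃  ┃  
      ┃│ 1 │ 2┃                       ┃      ┃  ┃  
      ┃├───┼──┃                       ┃      ┃  ┃  
      ┃│ 0 │ .┃                       ┃      ┃  ┃  
      ┃├───┼──┃                       ┃      ┃  ┃  
      ┃│ C │ M┃                       ┃      ┃  ┃  
      ┃└───┴──┃                       ┃      ┃  ┃  


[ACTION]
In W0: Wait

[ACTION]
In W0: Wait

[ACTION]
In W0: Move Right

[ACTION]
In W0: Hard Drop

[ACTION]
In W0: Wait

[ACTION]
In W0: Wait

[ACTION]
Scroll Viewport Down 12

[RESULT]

      ┠───────┃      ▼1234567         ┃──────┨  ┃  
      ┃       ┃  Clap·····█··         ┃     0┃  ┃  
      ┃┌───┬──┃  Bass█·······         ┃      ┃  ┃  
      ┃│ 7 │ 8┃  Kick█·███·█·         ┃      ┃  ┃  
      ┃├───┼──┃ Snare█████·█·         ┃      ┃  ┃  
      ┃│ 4 │ 5┃   Tom···██···         ┃      ┃  ┃  
      ┃├───┼──┃                       ┃      ┃  ┃  
      ┃│ 1 │ 2┃                       ┃      ┃  ┃  
      ┃├───┼──┃                       ┃      ┃  ┃  
      ┃│ 0 │ .┃                       ┃      ┃  ┃  
      ┃├───┼──┃                       ┃      ┃  ┃  
      ┃│ C │ M┃                       ┃      ┃  ┃  
      ┃└───┴──┃                       ┃      ┃  ┃  
      ┗━━━━━━━┃                       ┃━━━━━━┛  ┃  
           ┗━━┃                       ┃━━━━━━━━━┛  
              ┃                       ┃            


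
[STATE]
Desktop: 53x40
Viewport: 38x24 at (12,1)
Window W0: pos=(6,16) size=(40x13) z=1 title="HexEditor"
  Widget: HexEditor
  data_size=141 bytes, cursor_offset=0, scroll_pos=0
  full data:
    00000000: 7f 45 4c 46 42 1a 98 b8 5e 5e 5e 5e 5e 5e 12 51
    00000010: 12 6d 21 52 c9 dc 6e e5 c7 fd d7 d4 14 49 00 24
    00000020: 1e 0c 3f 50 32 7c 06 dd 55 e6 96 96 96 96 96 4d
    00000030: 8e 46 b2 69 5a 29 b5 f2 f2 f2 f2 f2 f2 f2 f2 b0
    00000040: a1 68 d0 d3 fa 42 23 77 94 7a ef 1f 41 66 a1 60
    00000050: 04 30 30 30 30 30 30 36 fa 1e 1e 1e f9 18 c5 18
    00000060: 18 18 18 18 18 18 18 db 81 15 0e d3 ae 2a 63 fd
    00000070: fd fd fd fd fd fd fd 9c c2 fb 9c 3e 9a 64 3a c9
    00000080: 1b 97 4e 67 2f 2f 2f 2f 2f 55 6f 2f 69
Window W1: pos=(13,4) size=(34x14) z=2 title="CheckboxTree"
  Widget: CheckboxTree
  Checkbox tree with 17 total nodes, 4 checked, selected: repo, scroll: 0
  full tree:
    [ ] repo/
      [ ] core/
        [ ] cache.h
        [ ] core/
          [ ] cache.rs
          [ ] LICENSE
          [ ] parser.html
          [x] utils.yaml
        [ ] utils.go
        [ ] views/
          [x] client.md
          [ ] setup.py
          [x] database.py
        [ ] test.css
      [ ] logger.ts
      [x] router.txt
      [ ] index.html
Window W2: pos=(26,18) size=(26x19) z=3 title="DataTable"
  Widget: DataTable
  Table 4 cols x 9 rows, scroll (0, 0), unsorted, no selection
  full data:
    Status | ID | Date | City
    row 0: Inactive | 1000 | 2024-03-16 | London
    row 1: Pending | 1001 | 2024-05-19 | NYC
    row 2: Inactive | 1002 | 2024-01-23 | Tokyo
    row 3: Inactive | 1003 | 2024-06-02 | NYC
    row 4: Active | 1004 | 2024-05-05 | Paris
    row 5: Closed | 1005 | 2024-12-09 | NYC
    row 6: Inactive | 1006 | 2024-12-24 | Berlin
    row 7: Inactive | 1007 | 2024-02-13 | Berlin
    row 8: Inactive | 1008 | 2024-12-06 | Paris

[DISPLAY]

                                      
                                      
                                      
 ┏━━━━━━━━━━━━━━━━━━━━━━━━━━━━━━━━┓   
 ┃ CheckboxTree                   ┃   
 ┠────────────────────────────────┨   
 ┃>[-] repo/                      ┃   
 ┃   [-] core/                    ┃   
 ┃     [ ] cache.h                ┃   
 ┃     [-] core/                  ┃   
 ┃       [ ] cache.rs             ┃   
 ┃       [ ] LICENSE              ┃   
 ┃       [ ] parser.html          ┃   
 ┃       [x] utils.yaml           ┃   
 ┃     [ ] utils.go               ┃   
━┃     [-] views/                 ┃   
d┗━━━━━━━━━━━━━━━━━━━━━━━━━━━━━━━━┛   
──────────────┏━━━━━━━━━━━━━━━━━━━━━━━
000  7F 45 4c ┃ DataTable             
010  12 6d 21 ┠───────────────────────
020  1e 0c 3f ┃Status  │ID  │Date     
030  8e 46 b2 ┃────────┼────┼─────────
040  a1 68 d0 ┃Inactive│1000│2024-03-1
050  04 30 30 ┃Pending │1001│2024-05-1


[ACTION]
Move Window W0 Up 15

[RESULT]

━━━━━━━━━━━━━━━━━━━━━━━━━━━━━━━━━┓    
ditor                            ┃    
─────────────────────────────────┨    
0┏━━━━━━━━━━━━━━━━━━━━━━━━━━━━━━━━┓   
0┃ CheckboxTree                   ┃   
0┠────────────────────────────────┨   
0┃>[-] repo/                      ┃   
0┃   [-] core/                    ┃   
0┃     [ ] cache.h                ┃   
0┃     [-] core/                  ┃   
0┃       [ ] cache.rs             ┃   
0┃       [ ] LICENSE              ┃   
━┃       [ ] parser.html          ┃   
 ┃       [x] utils.yaml           ┃   
 ┃     [ ] utils.go               ┃   
 ┃     [-] views/                 ┃   
 ┗━━━━━━━━━━━━━━━━━━━━━━━━━━━━━━━━┛   
              ┏━━━━━━━━━━━━━━━━━━━━━━━
              ┃ DataTable             
              ┠───────────────────────
              ┃Status  │ID  │Date     
              ┃────────┼────┼─────────
              ┃Inactive│1000│2024-03-1
              ┃Pending │1001│2024-05-1


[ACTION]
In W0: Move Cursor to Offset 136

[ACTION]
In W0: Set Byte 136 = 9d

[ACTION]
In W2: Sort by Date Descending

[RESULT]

━━━━━━━━━━━━━━━━━━━━━━━━━━━━━━━━━┓    
ditor                            ┃    
─────────────────────────────────┨    
0┏━━━━━━━━━━━━━━━━━━━━━━━━━━━━━━━━┓   
0┃ CheckboxTree                   ┃   
0┠────────────────────────────────┨   
0┃>[-] repo/                      ┃   
0┃   [-] core/                    ┃   
0┃     [ ] cache.h                ┃   
0┃     [-] core/                  ┃   
0┃       [ ] cache.rs             ┃   
0┃       [ ] LICENSE              ┃   
━┃       [ ] parser.html          ┃   
 ┃       [x] utils.yaml           ┃   
 ┃     [ ] utils.go               ┃   
 ┃     [-] views/                 ┃   
 ┗━━━━━━━━━━━━━━━━━━━━━━━━━━━━━━━━┛   
              ┏━━━━━━━━━━━━━━━━━━━━━━━
              ┃ DataTable             
              ┠───────────────────────
              ┃Status  │ID  │Date     
              ┃────────┼────┼─────────
              ┃Inactive│1006│2024-12-2
              ┃Closed  │1005│2024-12-0


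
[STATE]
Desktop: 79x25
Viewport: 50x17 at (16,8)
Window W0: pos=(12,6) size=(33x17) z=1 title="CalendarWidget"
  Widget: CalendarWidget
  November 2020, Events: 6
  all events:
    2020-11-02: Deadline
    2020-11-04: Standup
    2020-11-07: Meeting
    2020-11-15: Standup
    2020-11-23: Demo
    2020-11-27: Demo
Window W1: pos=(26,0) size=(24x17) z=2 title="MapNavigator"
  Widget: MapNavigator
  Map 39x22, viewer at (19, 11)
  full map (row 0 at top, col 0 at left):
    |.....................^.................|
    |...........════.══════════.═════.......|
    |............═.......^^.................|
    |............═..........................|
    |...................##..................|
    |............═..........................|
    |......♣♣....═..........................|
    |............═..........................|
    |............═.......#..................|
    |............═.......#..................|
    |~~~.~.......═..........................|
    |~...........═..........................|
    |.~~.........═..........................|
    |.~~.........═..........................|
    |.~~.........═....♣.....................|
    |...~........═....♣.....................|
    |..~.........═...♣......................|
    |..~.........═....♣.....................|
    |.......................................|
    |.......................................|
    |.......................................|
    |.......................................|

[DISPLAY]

──────────┃....═.................┃                
      Nove┃....═......@..........┃                
Tu We Th F┃....═.................┃                
          ┃....═.................┃                
  3  4*  5┃....═....♣............┃                
10 11 12 1┃....═....♣............┃                
17 18 19 2┃....═...♣.............┃                
 24 25 26 ┃....═....♣............┃                
          ┗━━━━━━━━━━━━━━━━━━━━━━┛                
                            ┃                     
                            ┃                     
                            ┃                     
                            ┃                     
                            ┃                     
━━━━━━━━━━━━━━━━━━━━━━━━━━━━┛                     
                                                  
                                                  


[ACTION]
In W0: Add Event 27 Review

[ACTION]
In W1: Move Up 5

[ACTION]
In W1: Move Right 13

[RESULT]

──────────┃..................    ┃                
      Nove┃...........@......    ┃                
Tu We Th F┃..................    ┃                
          ┃..................    ┃                
  3  4*  5┃..................    ┃                
10 11 12 1┃..................    ┃                
17 18 19 2┃..................    ┃                
 24 25 26 ┃..................    ┃                
          ┗━━━━━━━━━━━━━━━━━━━━━━┛                
                            ┃                     
                            ┃                     
                            ┃                     
                            ┃                     
                            ┃                     
━━━━━━━━━━━━━━━━━━━━━━━━━━━━┛                     
                                                  
                                                  


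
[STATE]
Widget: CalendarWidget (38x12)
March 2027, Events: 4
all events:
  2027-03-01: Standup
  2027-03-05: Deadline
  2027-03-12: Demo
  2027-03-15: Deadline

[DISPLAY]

              March 2027              
Mo Tu We Th Fr Sa Su                  
 1*  2  3  4  5*  6  7                
 8  9 10 11 12* 13 14                 
15* 16 17 18 19 20 21                 
22 23 24 25 26 27 28                  
29 30 31                              
                                      
                                      
                                      
                                      
                                      


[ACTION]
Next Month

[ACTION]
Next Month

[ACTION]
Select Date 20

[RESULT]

               May 2027               
Mo Tu We Th Fr Sa Su                  
                1  2                  
 3  4  5  6  7  8  9                  
10 11 12 13 14 15 16                  
17 18 19 [20] 21 22 23                
24 25 26 27 28 29 30                  
31                                    
                                      
                                      
                                      
                                      


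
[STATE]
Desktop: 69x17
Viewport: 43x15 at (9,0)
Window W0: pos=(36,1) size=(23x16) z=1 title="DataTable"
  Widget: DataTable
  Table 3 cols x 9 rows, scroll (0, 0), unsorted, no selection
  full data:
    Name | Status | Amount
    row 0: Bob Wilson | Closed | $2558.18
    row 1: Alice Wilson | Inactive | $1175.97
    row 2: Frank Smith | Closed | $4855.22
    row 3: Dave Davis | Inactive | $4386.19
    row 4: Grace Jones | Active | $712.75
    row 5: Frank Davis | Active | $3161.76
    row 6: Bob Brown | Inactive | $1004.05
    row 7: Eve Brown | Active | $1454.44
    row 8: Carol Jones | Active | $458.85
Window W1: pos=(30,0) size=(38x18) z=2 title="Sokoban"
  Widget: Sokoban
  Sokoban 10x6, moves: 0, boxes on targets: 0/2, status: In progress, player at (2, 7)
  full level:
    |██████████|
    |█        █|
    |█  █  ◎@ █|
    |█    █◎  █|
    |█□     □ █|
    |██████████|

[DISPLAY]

                     ┏━━━━━━━━━━━━━━━━━━━━━
                     ┃ Sokoban             
                     ┠─────────────────────
                     ┃██████████           
                     ┃█        █           
                     ┃█  █  ◎@ █           
                     ┃█    █◎  █           
                     ┃█□     □ █           
                     ┃██████████           
                     ┃Moves: 0  0/2        
                     ┃                     
                     ┃                     
                     ┃                     
                     ┃                     
                     ┃                     


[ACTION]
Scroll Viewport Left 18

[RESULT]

                              ┏━━━━━━━━━━━━
                              ┃ Sokoban    
                              ┠────────────
                              ┃██████████  
                              ┃█        █  
                              ┃█  █  ◎@ █  
                              ┃█    █◎  █  
                              ┃█□     □ █  
                              ┃██████████  
                              ┃Moves: 0  0/
                              ┃            
                              ┃            
                              ┃            
                              ┃            
                              ┃            


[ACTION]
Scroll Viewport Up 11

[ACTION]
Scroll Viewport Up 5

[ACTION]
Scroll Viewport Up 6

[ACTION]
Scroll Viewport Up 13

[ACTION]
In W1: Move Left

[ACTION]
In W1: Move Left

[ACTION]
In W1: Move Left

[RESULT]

                              ┏━━━━━━━━━━━━
                              ┃ Sokoban    
                              ┠────────────
                              ┃██████████  
                              ┃█        █  
                              ┃█  █@ ◎  █  
                              ┃█    █◎  █  
                              ┃█□     □ █  
                              ┃██████████  
                              ┃Moves: 3  0/
                              ┃            
                              ┃            
                              ┃            
                              ┃            
                              ┃            


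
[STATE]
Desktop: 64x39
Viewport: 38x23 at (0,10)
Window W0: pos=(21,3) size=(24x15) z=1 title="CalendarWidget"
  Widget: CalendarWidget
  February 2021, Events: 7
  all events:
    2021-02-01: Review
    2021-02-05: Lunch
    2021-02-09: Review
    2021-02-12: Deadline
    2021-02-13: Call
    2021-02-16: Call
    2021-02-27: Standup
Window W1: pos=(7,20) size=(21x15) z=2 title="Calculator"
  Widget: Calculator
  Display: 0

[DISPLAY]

                     ┃15 16* 17 18 19 
                     ┃22 23 24 25 26 2
                     ┃                
                     ┃                
                     ┃                
                     ┃                
                     ┃                
                     ┗━━━━━━━━━━━━━━━━
                                      
                                      
       ┏━━━━━━━━━━━━━━━━━━━┓          
       ┃ Calculator        ┃          
       ┠───────────────────┨          
       ┃                  0┃          
       ┃┌───┬───┬───┬───┐  ┃          
       ┃│ 7 │ 8 │ 9 │ ÷ │  ┃          
       ┃├───┼───┼───┼───┤  ┃          
       ┃│ 4 │ 5 │ 6 │ × │  ┃          
       ┃├───┼───┼───┼───┤  ┃          
       ┃│ 1 │ 2 │ 3 │ - │  ┃          
       ┃├───┼───┼───┼───┤  ┃          
       ┃│ 0 │ . │ = │ + │  ┃          
       ┃├───┼───┼───┼───┤  ┃          


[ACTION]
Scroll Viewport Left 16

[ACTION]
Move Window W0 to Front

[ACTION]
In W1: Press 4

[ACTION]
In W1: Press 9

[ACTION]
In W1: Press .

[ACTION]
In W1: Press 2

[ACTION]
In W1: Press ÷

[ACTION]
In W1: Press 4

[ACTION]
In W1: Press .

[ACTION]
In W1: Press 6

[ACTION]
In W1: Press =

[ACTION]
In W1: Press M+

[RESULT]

                     ┃15 16* 17 18 19 
                     ┃22 23 24 25 26 2
                     ┃                
                     ┃                
                     ┃                
                     ┃                
                     ┃                
                     ┗━━━━━━━━━━━━━━━━
                                      
                                      
       ┏━━━━━━━━━━━━━━━━━━━┓          
       ┃ Calculator        ┃          
       ┠───────────────────┨          
       ┃        10.69565217┃          
       ┃┌───┬───┬───┬───┐  ┃          
       ┃│ 7 │ 8 │ 9 │ ÷ │  ┃          
       ┃├───┼───┼───┼───┤  ┃          
       ┃│ 4 │ 5 │ 6 │ × │  ┃          
       ┃├───┼───┼───┼───┤  ┃          
       ┃│ 1 │ 2 │ 3 │ - │  ┃          
       ┃├───┼───┼───┼───┤  ┃          
       ┃│ 0 │ . │ = │ + │  ┃          
       ┃├───┼───┼───┼───┤  ┃          
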